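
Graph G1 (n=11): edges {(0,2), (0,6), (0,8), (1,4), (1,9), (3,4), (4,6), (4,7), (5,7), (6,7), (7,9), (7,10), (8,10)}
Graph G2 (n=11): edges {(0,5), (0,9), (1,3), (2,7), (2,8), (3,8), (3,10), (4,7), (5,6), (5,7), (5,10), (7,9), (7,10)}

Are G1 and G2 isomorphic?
Yes, isomorphic

The graphs are isomorphic.
One valid mapping φ: V(G1) → V(G2): 0→3, 1→0, 2→1, 3→6, 4→5, 5→4, 6→10, 7→7, 8→8, 9→9, 10→2

Verify φ preserves adjacency — for each edge of G1, its image is an edge of G2:
  (0,2) → (φ(0),φ(2)) = (1,3) ∈ E(G2) ✓
  (0,6) → (φ(0),φ(6)) = (3,10) ∈ E(G2) ✓
  (0,8) → (φ(0),φ(8)) = (3,8) ∈ E(G2) ✓
  (1,4) → (φ(1),φ(4)) = (0,5) ∈ E(G2) ✓
  (1,9) → (φ(1),φ(9)) = (0,9) ∈ E(G2) ✓
  (3,4) → (φ(3),φ(4)) = (5,6) ∈ E(G2) ✓
  (4,6) → (φ(4),φ(6)) = (5,10) ∈ E(G2) ✓
  (4,7) → (φ(4),φ(7)) = (5,7) ∈ E(G2) ✓
  (5,7) → (φ(5),φ(7)) = (4,7) ∈ E(G2) ✓
  (6,7) → (φ(6),φ(7)) = (7,10) ∈ E(G2) ✓
  (7,9) → (φ(7),φ(9)) = (7,9) ∈ E(G2) ✓
  (7,10) → (φ(7),φ(10)) = (2,7) ∈ E(G2) ✓
  (8,10) → (φ(8),φ(10)) = (2,8) ∈ E(G2) ✓
All 13 edges of G1 map to edges of G2, and |E(G1)| = |E(G2)| = 13, so φ is a bijection on edges as well as vertices. Hence G1 ≅ G2.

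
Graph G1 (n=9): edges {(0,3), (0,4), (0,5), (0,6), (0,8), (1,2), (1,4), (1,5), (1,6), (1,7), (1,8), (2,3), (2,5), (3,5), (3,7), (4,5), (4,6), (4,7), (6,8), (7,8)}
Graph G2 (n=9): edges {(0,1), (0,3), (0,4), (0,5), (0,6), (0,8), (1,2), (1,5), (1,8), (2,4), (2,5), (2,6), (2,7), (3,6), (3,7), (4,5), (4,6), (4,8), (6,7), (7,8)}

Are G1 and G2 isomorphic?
Yes, isomorphic

The graphs are isomorphic.
One valid mapping φ: V(G1) → V(G2): 0→2, 1→0, 2→3, 3→7, 4→4, 5→6, 6→5, 7→8, 8→1

Verify φ preserves adjacency — for each edge of G1, its image is an edge of G2:
  (0,3) → (φ(0),φ(3)) = (2,7) ∈ E(G2) ✓
  (0,4) → (φ(0),φ(4)) = (2,4) ∈ E(G2) ✓
  (0,5) → (φ(0),φ(5)) = (2,6) ∈ E(G2) ✓
  (0,6) → (φ(0),φ(6)) = (2,5) ∈ E(G2) ✓
  (0,8) → (φ(0),φ(8)) = (1,2) ∈ E(G2) ✓
  (1,2) → (φ(1),φ(2)) = (0,3) ∈ E(G2) ✓
  (1,4) → (φ(1),φ(4)) = (0,4) ∈ E(G2) ✓
  (1,5) → (φ(1),φ(5)) = (0,6) ∈ E(G2) ✓
  (1,6) → (φ(1),φ(6)) = (0,5) ∈ E(G2) ✓
  (1,7) → (φ(1),φ(7)) = (0,8) ∈ E(G2) ✓
  (1,8) → (φ(1),φ(8)) = (0,1) ∈ E(G2) ✓
  (2,3) → (φ(2),φ(3)) = (3,7) ∈ E(G2) ✓
  (2,5) → (φ(2),φ(5)) = (3,6) ∈ E(G2) ✓
  (3,5) → (φ(3),φ(5)) = (6,7) ∈ E(G2) ✓
  (3,7) → (φ(3),φ(7)) = (7,8) ∈ E(G2) ✓
  (4,5) → (φ(4),φ(5)) = (4,6) ∈ E(G2) ✓
  (4,6) → (φ(4),φ(6)) = (4,5) ∈ E(G2) ✓
  (4,7) → (φ(4),φ(7)) = (4,8) ∈ E(G2) ✓
  (6,8) → (φ(6),φ(8)) = (1,5) ∈ E(G2) ✓
  (7,8) → (φ(7),φ(8)) = (1,8) ∈ E(G2) ✓
All 20 edges of G1 map to edges of G2, and |E(G1)| = |E(G2)| = 20, so φ is a bijection on edges as well as vertices. Hence G1 ≅ G2.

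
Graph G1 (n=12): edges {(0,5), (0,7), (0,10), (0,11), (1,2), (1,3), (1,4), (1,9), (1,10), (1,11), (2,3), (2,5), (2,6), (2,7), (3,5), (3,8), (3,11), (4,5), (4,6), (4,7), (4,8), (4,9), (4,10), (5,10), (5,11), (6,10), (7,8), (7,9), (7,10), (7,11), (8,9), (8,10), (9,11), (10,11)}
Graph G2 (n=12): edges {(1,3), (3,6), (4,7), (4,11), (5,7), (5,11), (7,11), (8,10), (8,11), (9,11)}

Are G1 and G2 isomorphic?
No, not isomorphic

The graphs are NOT isomorphic.

Connected components of G1: 1 component(s) with vertex sets [[0, 1, 2, 3, 4, 5, 6, 7, 8, 9, 10, 11]], sizes [12].
Connected components of G2: 4 component(s) with vertex sets [[0], [2], [1, 3, 6], [4, 5, 7, 8, 9, 10, 11]], sizes [1, 1, 3, 7].
The number of connected components (and the multiset of component sizes) is an isomorphism invariant — an isomorphism maps each component of G1 bijectively onto a component of G2. Since G1 has 1 component(s) and G2 has 4, they cannot be isomorphic.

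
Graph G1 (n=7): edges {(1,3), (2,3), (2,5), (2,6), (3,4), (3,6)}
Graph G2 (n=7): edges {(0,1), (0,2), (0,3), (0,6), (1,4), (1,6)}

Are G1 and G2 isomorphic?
Yes, isomorphic

The graphs are isomorphic.
One valid mapping φ: V(G1) → V(G2): 0→5, 1→3, 2→1, 3→0, 4→2, 5→4, 6→6

Verify φ preserves adjacency — for each edge of G1, its image is an edge of G2:
  (1,3) → (φ(1),φ(3)) = (0,3) ∈ E(G2) ✓
  (2,3) → (φ(2),φ(3)) = (0,1) ∈ E(G2) ✓
  (2,5) → (φ(2),φ(5)) = (1,4) ∈ E(G2) ✓
  (2,6) → (φ(2),φ(6)) = (1,6) ∈ E(G2) ✓
  (3,4) → (φ(3),φ(4)) = (0,2) ∈ E(G2) ✓
  (3,6) → (φ(3),φ(6)) = (0,6) ∈ E(G2) ✓
All 6 edges of G1 map to edges of G2, and |E(G1)| = |E(G2)| = 6, so φ is a bijection on edges as well as vertices. Hence G1 ≅ G2.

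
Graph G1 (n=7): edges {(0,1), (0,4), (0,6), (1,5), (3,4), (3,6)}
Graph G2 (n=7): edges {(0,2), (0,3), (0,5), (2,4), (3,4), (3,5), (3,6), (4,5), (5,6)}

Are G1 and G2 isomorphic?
No, not isomorphic

The graphs are NOT isomorphic.

Counting triangles (3-cliques): G1 has 0, G2 has 3.
Triangle count is an isomorphism invariant, so differing triangle counts rule out isomorphism.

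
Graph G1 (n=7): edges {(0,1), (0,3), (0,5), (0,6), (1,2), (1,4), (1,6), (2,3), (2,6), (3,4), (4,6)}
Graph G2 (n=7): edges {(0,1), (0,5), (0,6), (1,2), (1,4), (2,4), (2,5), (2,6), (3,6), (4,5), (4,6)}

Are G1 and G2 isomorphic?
Yes, isomorphic

The graphs are isomorphic.
One valid mapping φ: V(G1) → V(G2): 0→6, 1→2, 2→5, 3→0, 4→1, 5→3, 6→4

Verify φ preserves adjacency — for each edge of G1, its image is an edge of G2:
  (0,1) → (φ(0),φ(1)) = (2,6) ∈ E(G2) ✓
  (0,3) → (φ(0),φ(3)) = (0,6) ∈ E(G2) ✓
  (0,5) → (φ(0),φ(5)) = (3,6) ∈ E(G2) ✓
  (0,6) → (φ(0),φ(6)) = (4,6) ∈ E(G2) ✓
  (1,2) → (φ(1),φ(2)) = (2,5) ∈ E(G2) ✓
  (1,4) → (φ(1),φ(4)) = (1,2) ∈ E(G2) ✓
  (1,6) → (φ(1),φ(6)) = (2,4) ∈ E(G2) ✓
  (2,3) → (φ(2),φ(3)) = (0,5) ∈ E(G2) ✓
  (2,6) → (φ(2),φ(6)) = (4,5) ∈ E(G2) ✓
  (3,4) → (φ(3),φ(4)) = (0,1) ∈ E(G2) ✓
  (4,6) → (φ(4),φ(6)) = (1,4) ∈ E(G2) ✓
All 11 edges of G1 map to edges of G2, and |E(G1)| = |E(G2)| = 11, so φ is a bijection on edges as well as vertices. Hence G1 ≅ G2.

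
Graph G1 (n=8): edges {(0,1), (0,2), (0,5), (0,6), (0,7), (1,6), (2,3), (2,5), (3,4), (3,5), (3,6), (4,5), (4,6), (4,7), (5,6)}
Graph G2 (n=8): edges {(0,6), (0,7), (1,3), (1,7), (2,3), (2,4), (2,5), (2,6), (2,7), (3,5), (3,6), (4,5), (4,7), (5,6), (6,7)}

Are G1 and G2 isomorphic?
Yes, isomorphic

The graphs are isomorphic.
One valid mapping φ: V(G1) → V(G2): 0→7, 1→0, 2→4, 3→5, 4→3, 5→2, 6→6, 7→1

Verify φ preserves adjacency — for each edge of G1, its image is an edge of G2:
  (0,1) → (φ(0),φ(1)) = (0,7) ∈ E(G2) ✓
  (0,2) → (φ(0),φ(2)) = (4,7) ∈ E(G2) ✓
  (0,5) → (φ(0),φ(5)) = (2,7) ∈ E(G2) ✓
  (0,6) → (φ(0),φ(6)) = (6,7) ∈ E(G2) ✓
  (0,7) → (φ(0),φ(7)) = (1,7) ∈ E(G2) ✓
  (1,6) → (φ(1),φ(6)) = (0,6) ∈ E(G2) ✓
  (2,3) → (φ(2),φ(3)) = (4,5) ∈ E(G2) ✓
  (2,5) → (φ(2),φ(5)) = (2,4) ∈ E(G2) ✓
  (3,4) → (φ(3),φ(4)) = (3,5) ∈ E(G2) ✓
  (3,5) → (φ(3),φ(5)) = (2,5) ∈ E(G2) ✓
  (3,6) → (φ(3),φ(6)) = (5,6) ∈ E(G2) ✓
  (4,5) → (φ(4),φ(5)) = (2,3) ∈ E(G2) ✓
  (4,6) → (φ(4),φ(6)) = (3,6) ∈ E(G2) ✓
  (4,7) → (φ(4),φ(7)) = (1,3) ∈ E(G2) ✓
  (5,6) → (φ(5),φ(6)) = (2,6) ∈ E(G2) ✓
All 15 edges of G1 map to edges of G2, and |E(G1)| = |E(G2)| = 15, so φ is a bijection on edges as well as vertices. Hence G1 ≅ G2.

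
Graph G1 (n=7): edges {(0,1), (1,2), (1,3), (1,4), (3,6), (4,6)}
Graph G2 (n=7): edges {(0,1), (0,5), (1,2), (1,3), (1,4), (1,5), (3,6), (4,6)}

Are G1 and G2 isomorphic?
No, not isomorphic

The graphs are NOT isomorphic.

Counting edges: G1 has 6 edge(s); G2 has 8 edge(s).
Edge count is an isomorphism invariant (a bijection on vertices induces a bijection on edges), so differing edge counts rule out isomorphism.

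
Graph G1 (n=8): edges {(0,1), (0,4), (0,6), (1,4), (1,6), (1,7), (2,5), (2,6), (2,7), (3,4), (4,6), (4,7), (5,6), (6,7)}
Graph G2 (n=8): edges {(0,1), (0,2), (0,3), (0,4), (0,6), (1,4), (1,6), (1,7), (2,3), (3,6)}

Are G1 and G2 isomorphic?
No, not isomorphic

The graphs are NOT isomorphic.

Counting triangles (3-cliques): G1 has 9, G2 has 4.
Triangle count is an isomorphism invariant, so differing triangle counts rule out isomorphism.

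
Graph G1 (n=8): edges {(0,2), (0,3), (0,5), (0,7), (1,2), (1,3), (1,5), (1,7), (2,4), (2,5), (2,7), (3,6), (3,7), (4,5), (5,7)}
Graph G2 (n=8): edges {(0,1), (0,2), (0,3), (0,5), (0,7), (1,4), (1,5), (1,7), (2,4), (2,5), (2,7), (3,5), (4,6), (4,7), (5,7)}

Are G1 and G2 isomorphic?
Yes, isomorphic

The graphs are isomorphic.
One valid mapping φ: V(G1) → V(G2): 0→2, 1→1, 2→0, 3→4, 4→3, 5→5, 6→6, 7→7

Verify φ preserves adjacency — for each edge of G1, its image is an edge of G2:
  (0,2) → (φ(0),φ(2)) = (0,2) ∈ E(G2) ✓
  (0,3) → (φ(0),φ(3)) = (2,4) ∈ E(G2) ✓
  (0,5) → (φ(0),φ(5)) = (2,5) ∈ E(G2) ✓
  (0,7) → (φ(0),φ(7)) = (2,7) ∈ E(G2) ✓
  (1,2) → (φ(1),φ(2)) = (0,1) ∈ E(G2) ✓
  (1,3) → (φ(1),φ(3)) = (1,4) ∈ E(G2) ✓
  (1,5) → (φ(1),φ(5)) = (1,5) ∈ E(G2) ✓
  (1,7) → (φ(1),φ(7)) = (1,7) ∈ E(G2) ✓
  (2,4) → (φ(2),φ(4)) = (0,3) ∈ E(G2) ✓
  (2,5) → (φ(2),φ(5)) = (0,5) ∈ E(G2) ✓
  (2,7) → (φ(2),φ(7)) = (0,7) ∈ E(G2) ✓
  (3,6) → (φ(3),φ(6)) = (4,6) ∈ E(G2) ✓
  (3,7) → (φ(3),φ(7)) = (4,7) ∈ E(G2) ✓
  (4,5) → (φ(4),φ(5)) = (3,5) ∈ E(G2) ✓
  (5,7) → (φ(5),φ(7)) = (5,7) ∈ E(G2) ✓
All 15 edges of G1 map to edges of G2, and |E(G1)| = |E(G2)| = 15, so φ is a bijection on edges as well as vertices. Hence G1 ≅ G2.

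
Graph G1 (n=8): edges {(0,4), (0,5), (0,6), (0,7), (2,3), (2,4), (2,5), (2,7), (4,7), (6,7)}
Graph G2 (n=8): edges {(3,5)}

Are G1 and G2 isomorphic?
No, not isomorphic

The graphs are NOT isomorphic.

Connected components of G1: 2 component(s) with vertex sets [[1], [0, 2, 3, 4, 5, 6, 7]], sizes [1, 7].
Connected components of G2: 7 component(s) with vertex sets [[0], [1], [2], [4], [6], [7], [3, 5]], sizes [1, 1, 1, 1, 1, 1, 2].
The number of connected components (and the multiset of component sizes) is an isomorphism invariant — an isomorphism maps each component of G1 bijectively onto a component of G2. Since G1 has 2 component(s) and G2 has 7, they cannot be isomorphic.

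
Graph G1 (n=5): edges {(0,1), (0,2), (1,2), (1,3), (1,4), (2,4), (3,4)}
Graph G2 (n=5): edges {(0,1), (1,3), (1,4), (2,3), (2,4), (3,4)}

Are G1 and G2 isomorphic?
No, not isomorphic

The graphs are NOT isomorphic.

Counting triangles (3-cliques): G1 has 3, G2 has 2.
Triangle count is an isomorphism invariant, so differing triangle counts rule out isomorphism.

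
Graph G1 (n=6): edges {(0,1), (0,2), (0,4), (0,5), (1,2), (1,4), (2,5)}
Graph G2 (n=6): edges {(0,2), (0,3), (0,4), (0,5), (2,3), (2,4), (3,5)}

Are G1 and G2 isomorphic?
Yes, isomorphic

The graphs are isomorphic.
One valid mapping φ: V(G1) → V(G2): 0→0, 1→2, 2→3, 3→1, 4→4, 5→5

Verify φ preserves adjacency — for each edge of G1, its image is an edge of G2:
  (0,1) → (φ(0),φ(1)) = (0,2) ∈ E(G2) ✓
  (0,2) → (φ(0),φ(2)) = (0,3) ∈ E(G2) ✓
  (0,4) → (φ(0),φ(4)) = (0,4) ∈ E(G2) ✓
  (0,5) → (φ(0),φ(5)) = (0,5) ∈ E(G2) ✓
  (1,2) → (φ(1),φ(2)) = (2,3) ∈ E(G2) ✓
  (1,4) → (φ(1),φ(4)) = (2,4) ∈ E(G2) ✓
  (2,5) → (φ(2),φ(5)) = (3,5) ∈ E(G2) ✓
All 7 edges of G1 map to edges of G2, and |E(G1)| = |E(G2)| = 7, so φ is a bijection on edges as well as vertices. Hence G1 ≅ G2.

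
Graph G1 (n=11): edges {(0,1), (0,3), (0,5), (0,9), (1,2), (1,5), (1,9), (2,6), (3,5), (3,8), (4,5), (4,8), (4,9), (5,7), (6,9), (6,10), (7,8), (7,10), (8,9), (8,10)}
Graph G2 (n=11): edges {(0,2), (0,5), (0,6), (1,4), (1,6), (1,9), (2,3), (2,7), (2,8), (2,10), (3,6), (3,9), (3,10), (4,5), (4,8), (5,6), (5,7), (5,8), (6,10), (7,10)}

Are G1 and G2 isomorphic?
Yes, isomorphic

The graphs are isomorphic.
One valid mapping φ: V(G1) → V(G2): 0→10, 1→3, 2→9, 3→7, 4→0, 5→2, 6→1, 7→8, 8→5, 9→6, 10→4

Verify φ preserves adjacency — for each edge of G1, its image is an edge of G2:
  (0,1) → (φ(0),φ(1)) = (3,10) ∈ E(G2) ✓
  (0,3) → (φ(0),φ(3)) = (7,10) ∈ E(G2) ✓
  (0,5) → (φ(0),φ(5)) = (2,10) ∈ E(G2) ✓
  (0,9) → (φ(0),φ(9)) = (6,10) ∈ E(G2) ✓
  (1,2) → (φ(1),φ(2)) = (3,9) ∈ E(G2) ✓
  (1,5) → (φ(1),φ(5)) = (2,3) ∈ E(G2) ✓
  (1,9) → (φ(1),φ(9)) = (3,6) ∈ E(G2) ✓
  (2,6) → (φ(2),φ(6)) = (1,9) ∈ E(G2) ✓
  (3,5) → (φ(3),φ(5)) = (2,7) ∈ E(G2) ✓
  (3,8) → (φ(3),φ(8)) = (5,7) ∈ E(G2) ✓
  (4,5) → (φ(4),φ(5)) = (0,2) ∈ E(G2) ✓
  (4,8) → (φ(4),φ(8)) = (0,5) ∈ E(G2) ✓
  (4,9) → (φ(4),φ(9)) = (0,6) ∈ E(G2) ✓
  (5,7) → (φ(5),φ(7)) = (2,8) ∈ E(G2) ✓
  (6,9) → (φ(6),φ(9)) = (1,6) ∈ E(G2) ✓
  (6,10) → (φ(6),φ(10)) = (1,4) ∈ E(G2) ✓
  (7,8) → (φ(7),φ(8)) = (5,8) ∈ E(G2) ✓
  (7,10) → (φ(7),φ(10)) = (4,8) ∈ E(G2) ✓
  (8,9) → (φ(8),φ(9)) = (5,6) ∈ E(G2) ✓
  (8,10) → (φ(8),φ(10)) = (4,5) ∈ E(G2) ✓
All 20 edges of G1 map to edges of G2, and |E(G1)| = |E(G2)| = 20, so φ is a bijection on edges as well as vertices. Hence G1 ≅ G2.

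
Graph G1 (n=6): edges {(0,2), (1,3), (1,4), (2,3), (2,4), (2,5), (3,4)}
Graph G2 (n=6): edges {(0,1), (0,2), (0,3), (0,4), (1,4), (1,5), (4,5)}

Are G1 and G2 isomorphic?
Yes, isomorphic

The graphs are isomorphic.
One valid mapping φ: V(G1) → V(G2): 0→3, 1→5, 2→0, 3→4, 4→1, 5→2

Verify φ preserves adjacency — for each edge of G1, its image is an edge of G2:
  (0,2) → (φ(0),φ(2)) = (0,3) ∈ E(G2) ✓
  (1,3) → (φ(1),φ(3)) = (4,5) ∈ E(G2) ✓
  (1,4) → (φ(1),φ(4)) = (1,5) ∈ E(G2) ✓
  (2,3) → (φ(2),φ(3)) = (0,4) ∈ E(G2) ✓
  (2,4) → (φ(2),φ(4)) = (0,1) ∈ E(G2) ✓
  (2,5) → (φ(2),φ(5)) = (0,2) ∈ E(G2) ✓
  (3,4) → (φ(3),φ(4)) = (1,4) ∈ E(G2) ✓
All 7 edges of G1 map to edges of G2, and |E(G1)| = |E(G2)| = 7, so φ is a bijection on edges as well as vertices. Hence G1 ≅ G2.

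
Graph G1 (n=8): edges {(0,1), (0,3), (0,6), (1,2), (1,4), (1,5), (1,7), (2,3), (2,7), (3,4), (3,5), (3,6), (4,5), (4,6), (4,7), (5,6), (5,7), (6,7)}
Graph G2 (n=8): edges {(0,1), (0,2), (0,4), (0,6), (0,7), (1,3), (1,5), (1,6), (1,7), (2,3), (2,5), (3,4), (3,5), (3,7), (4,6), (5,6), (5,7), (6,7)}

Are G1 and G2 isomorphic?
Yes, isomorphic

The graphs are isomorphic.
One valid mapping φ: V(G1) → V(G2): 0→2, 1→0, 2→4, 3→3, 4→7, 5→1, 6→5, 7→6

Verify φ preserves adjacency — for each edge of G1, its image is an edge of G2:
  (0,1) → (φ(0),φ(1)) = (0,2) ∈ E(G2) ✓
  (0,3) → (φ(0),φ(3)) = (2,3) ∈ E(G2) ✓
  (0,6) → (φ(0),φ(6)) = (2,5) ∈ E(G2) ✓
  (1,2) → (φ(1),φ(2)) = (0,4) ∈ E(G2) ✓
  (1,4) → (φ(1),φ(4)) = (0,7) ∈ E(G2) ✓
  (1,5) → (φ(1),φ(5)) = (0,1) ∈ E(G2) ✓
  (1,7) → (φ(1),φ(7)) = (0,6) ∈ E(G2) ✓
  (2,3) → (φ(2),φ(3)) = (3,4) ∈ E(G2) ✓
  (2,7) → (φ(2),φ(7)) = (4,6) ∈ E(G2) ✓
  (3,4) → (φ(3),φ(4)) = (3,7) ∈ E(G2) ✓
  (3,5) → (φ(3),φ(5)) = (1,3) ∈ E(G2) ✓
  (3,6) → (φ(3),φ(6)) = (3,5) ∈ E(G2) ✓
  (4,5) → (φ(4),φ(5)) = (1,7) ∈ E(G2) ✓
  (4,6) → (φ(4),φ(6)) = (5,7) ∈ E(G2) ✓
  (4,7) → (φ(4),φ(7)) = (6,7) ∈ E(G2) ✓
  (5,6) → (φ(5),φ(6)) = (1,5) ∈ E(G2) ✓
  (5,7) → (φ(5),φ(7)) = (1,6) ∈ E(G2) ✓
  (6,7) → (φ(6),φ(7)) = (5,6) ∈ E(G2) ✓
All 18 edges of G1 map to edges of G2, and |E(G1)| = |E(G2)| = 18, so φ is a bijection on edges as well as vertices. Hence G1 ≅ G2.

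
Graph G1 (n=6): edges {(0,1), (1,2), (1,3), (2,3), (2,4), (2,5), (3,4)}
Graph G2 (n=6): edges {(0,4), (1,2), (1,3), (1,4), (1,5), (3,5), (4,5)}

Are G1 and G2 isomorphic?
Yes, isomorphic

The graphs are isomorphic.
One valid mapping φ: V(G1) → V(G2): 0→0, 1→4, 2→1, 3→5, 4→3, 5→2

Verify φ preserves adjacency — for each edge of G1, its image is an edge of G2:
  (0,1) → (φ(0),φ(1)) = (0,4) ∈ E(G2) ✓
  (1,2) → (φ(1),φ(2)) = (1,4) ∈ E(G2) ✓
  (1,3) → (φ(1),φ(3)) = (4,5) ∈ E(G2) ✓
  (2,3) → (φ(2),φ(3)) = (1,5) ∈ E(G2) ✓
  (2,4) → (φ(2),φ(4)) = (1,3) ∈ E(G2) ✓
  (2,5) → (φ(2),φ(5)) = (1,2) ∈ E(G2) ✓
  (3,4) → (φ(3),φ(4)) = (3,5) ∈ E(G2) ✓
All 7 edges of G1 map to edges of G2, and |E(G1)| = |E(G2)| = 7, so φ is a bijection on edges as well as vertices. Hence G1 ≅ G2.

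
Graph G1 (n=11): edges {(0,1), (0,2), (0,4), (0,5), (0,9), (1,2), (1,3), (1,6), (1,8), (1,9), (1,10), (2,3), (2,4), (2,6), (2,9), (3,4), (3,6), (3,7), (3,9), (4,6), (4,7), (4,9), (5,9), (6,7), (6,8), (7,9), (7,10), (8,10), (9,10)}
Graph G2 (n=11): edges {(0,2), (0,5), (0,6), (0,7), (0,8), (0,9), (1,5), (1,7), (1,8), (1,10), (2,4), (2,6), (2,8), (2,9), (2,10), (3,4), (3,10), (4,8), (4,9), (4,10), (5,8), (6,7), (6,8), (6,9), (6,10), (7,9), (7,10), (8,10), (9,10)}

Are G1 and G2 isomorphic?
Yes, isomorphic

The graphs are isomorphic.
One valid mapping φ: V(G1) → V(G2): 0→4, 1→8, 2→2, 3→6, 4→9, 5→3, 6→0, 7→7, 8→5, 9→10, 10→1

Verify φ preserves adjacency — for each edge of G1, its image is an edge of G2:
  (0,1) → (φ(0),φ(1)) = (4,8) ∈ E(G2) ✓
  (0,2) → (φ(0),φ(2)) = (2,4) ∈ E(G2) ✓
  (0,4) → (φ(0),φ(4)) = (4,9) ∈ E(G2) ✓
  (0,5) → (φ(0),φ(5)) = (3,4) ∈ E(G2) ✓
  (0,9) → (φ(0),φ(9)) = (4,10) ∈ E(G2) ✓
  (1,2) → (φ(1),φ(2)) = (2,8) ∈ E(G2) ✓
  (1,3) → (φ(1),φ(3)) = (6,8) ∈ E(G2) ✓
  (1,6) → (φ(1),φ(6)) = (0,8) ∈ E(G2) ✓
  (1,8) → (φ(1),φ(8)) = (5,8) ∈ E(G2) ✓
  (1,9) → (φ(1),φ(9)) = (8,10) ∈ E(G2) ✓
  (1,10) → (φ(1),φ(10)) = (1,8) ∈ E(G2) ✓
  (2,3) → (φ(2),φ(3)) = (2,6) ∈ E(G2) ✓
  (2,4) → (φ(2),φ(4)) = (2,9) ∈ E(G2) ✓
  (2,6) → (φ(2),φ(6)) = (0,2) ∈ E(G2) ✓
  (2,9) → (φ(2),φ(9)) = (2,10) ∈ E(G2) ✓
  (3,4) → (φ(3),φ(4)) = (6,9) ∈ E(G2) ✓
  (3,6) → (φ(3),φ(6)) = (0,6) ∈ E(G2) ✓
  (3,7) → (φ(3),φ(7)) = (6,7) ∈ E(G2) ✓
  (3,9) → (φ(3),φ(9)) = (6,10) ∈ E(G2) ✓
  (4,6) → (φ(4),φ(6)) = (0,9) ∈ E(G2) ✓
  (4,7) → (φ(4),φ(7)) = (7,9) ∈ E(G2) ✓
  (4,9) → (φ(4),φ(9)) = (9,10) ∈ E(G2) ✓
  (5,9) → (φ(5),φ(9)) = (3,10) ∈ E(G2) ✓
  (6,7) → (φ(6),φ(7)) = (0,7) ∈ E(G2) ✓
  (6,8) → (φ(6),φ(8)) = (0,5) ∈ E(G2) ✓
  (7,9) → (φ(7),φ(9)) = (7,10) ∈ E(G2) ✓
  (7,10) → (φ(7),φ(10)) = (1,7) ∈ E(G2) ✓
  (8,10) → (φ(8),φ(10)) = (1,5) ∈ E(G2) ✓
  (9,10) → (φ(9),φ(10)) = (1,10) ∈ E(G2) ✓
All 29 edges of G1 map to edges of G2, and |E(G1)| = |E(G2)| = 29, so φ is a bijection on edges as well as vertices. Hence G1 ≅ G2.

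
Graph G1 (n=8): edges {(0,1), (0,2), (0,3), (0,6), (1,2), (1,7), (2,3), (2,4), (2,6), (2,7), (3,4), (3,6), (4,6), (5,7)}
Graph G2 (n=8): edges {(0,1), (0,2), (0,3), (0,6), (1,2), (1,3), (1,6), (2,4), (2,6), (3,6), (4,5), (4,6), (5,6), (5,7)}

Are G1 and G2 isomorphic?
Yes, isomorphic

The graphs are isomorphic.
One valid mapping φ: V(G1) → V(G2): 0→2, 1→4, 2→6, 3→0, 4→3, 5→7, 6→1, 7→5

Verify φ preserves adjacency — for each edge of G1, its image is an edge of G2:
  (0,1) → (φ(0),φ(1)) = (2,4) ∈ E(G2) ✓
  (0,2) → (φ(0),φ(2)) = (2,6) ∈ E(G2) ✓
  (0,3) → (φ(0),φ(3)) = (0,2) ∈ E(G2) ✓
  (0,6) → (φ(0),φ(6)) = (1,2) ∈ E(G2) ✓
  (1,2) → (φ(1),φ(2)) = (4,6) ∈ E(G2) ✓
  (1,7) → (φ(1),φ(7)) = (4,5) ∈ E(G2) ✓
  (2,3) → (φ(2),φ(3)) = (0,6) ∈ E(G2) ✓
  (2,4) → (φ(2),φ(4)) = (3,6) ∈ E(G2) ✓
  (2,6) → (φ(2),φ(6)) = (1,6) ∈ E(G2) ✓
  (2,7) → (φ(2),φ(7)) = (5,6) ∈ E(G2) ✓
  (3,4) → (φ(3),φ(4)) = (0,3) ∈ E(G2) ✓
  (3,6) → (φ(3),φ(6)) = (0,1) ∈ E(G2) ✓
  (4,6) → (φ(4),φ(6)) = (1,3) ∈ E(G2) ✓
  (5,7) → (φ(5),φ(7)) = (5,7) ∈ E(G2) ✓
All 14 edges of G1 map to edges of G2, and |E(G1)| = |E(G2)| = 14, so φ is a bijection on edges as well as vertices. Hence G1 ≅ G2.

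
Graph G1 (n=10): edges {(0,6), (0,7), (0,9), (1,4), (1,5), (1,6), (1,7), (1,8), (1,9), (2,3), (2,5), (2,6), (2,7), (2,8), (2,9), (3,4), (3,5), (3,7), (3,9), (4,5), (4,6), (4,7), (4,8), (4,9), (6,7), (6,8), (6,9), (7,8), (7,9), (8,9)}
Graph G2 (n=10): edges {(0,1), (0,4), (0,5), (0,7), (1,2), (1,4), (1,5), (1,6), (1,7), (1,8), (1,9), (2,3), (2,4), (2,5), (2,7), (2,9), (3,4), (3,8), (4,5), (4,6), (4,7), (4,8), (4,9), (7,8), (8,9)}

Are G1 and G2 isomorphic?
No, not isomorphic

The graphs are NOT isomorphic.

Counting triangles (3-cliques): G1 has 37, G2 has 23.
Triangle count is an isomorphism invariant, so differing triangle counts rule out isomorphism.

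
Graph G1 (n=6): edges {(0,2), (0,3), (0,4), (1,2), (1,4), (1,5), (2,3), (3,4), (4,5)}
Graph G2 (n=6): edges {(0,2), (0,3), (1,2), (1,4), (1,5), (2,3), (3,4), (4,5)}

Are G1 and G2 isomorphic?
No, not isomorphic

The graphs are NOT isomorphic.

Counting edges: G1 has 9 edge(s); G2 has 8 edge(s).
Edge count is an isomorphism invariant (a bijection on vertices induces a bijection on edges), so differing edge counts rule out isomorphism.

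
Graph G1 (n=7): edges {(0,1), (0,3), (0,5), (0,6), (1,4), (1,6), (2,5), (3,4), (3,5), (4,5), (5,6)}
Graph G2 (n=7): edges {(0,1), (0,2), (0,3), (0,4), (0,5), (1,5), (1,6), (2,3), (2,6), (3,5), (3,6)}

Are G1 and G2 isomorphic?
Yes, isomorphic

The graphs are isomorphic.
One valid mapping φ: V(G1) → V(G2): 0→3, 1→6, 2→4, 3→5, 4→1, 5→0, 6→2

Verify φ preserves adjacency — for each edge of G1, its image is an edge of G2:
  (0,1) → (φ(0),φ(1)) = (3,6) ∈ E(G2) ✓
  (0,3) → (φ(0),φ(3)) = (3,5) ∈ E(G2) ✓
  (0,5) → (φ(0),φ(5)) = (0,3) ∈ E(G2) ✓
  (0,6) → (φ(0),φ(6)) = (2,3) ∈ E(G2) ✓
  (1,4) → (φ(1),φ(4)) = (1,6) ∈ E(G2) ✓
  (1,6) → (φ(1),φ(6)) = (2,6) ∈ E(G2) ✓
  (2,5) → (φ(2),φ(5)) = (0,4) ∈ E(G2) ✓
  (3,4) → (φ(3),φ(4)) = (1,5) ∈ E(G2) ✓
  (3,5) → (φ(3),φ(5)) = (0,5) ∈ E(G2) ✓
  (4,5) → (φ(4),φ(5)) = (0,1) ∈ E(G2) ✓
  (5,6) → (φ(5),φ(6)) = (0,2) ∈ E(G2) ✓
All 11 edges of G1 map to edges of G2, and |E(G1)| = |E(G2)| = 11, so φ is a bijection on edges as well as vertices. Hence G1 ≅ G2.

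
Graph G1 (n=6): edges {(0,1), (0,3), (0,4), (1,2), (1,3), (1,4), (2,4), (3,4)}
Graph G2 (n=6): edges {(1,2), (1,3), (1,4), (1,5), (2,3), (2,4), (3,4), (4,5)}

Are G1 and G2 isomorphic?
Yes, isomorphic

The graphs are isomorphic.
One valid mapping φ: V(G1) → V(G2): 0→3, 1→1, 2→5, 3→2, 4→4, 5→0

Verify φ preserves adjacency — for each edge of G1, its image is an edge of G2:
  (0,1) → (φ(0),φ(1)) = (1,3) ∈ E(G2) ✓
  (0,3) → (φ(0),φ(3)) = (2,3) ∈ E(G2) ✓
  (0,4) → (φ(0),φ(4)) = (3,4) ∈ E(G2) ✓
  (1,2) → (φ(1),φ(2)) = (1,5) ∈ E(G2) ✓
  (1,3) → (φ(1),φ(3)) = (1,2) ∈ E(G2) ✓
  (1,4) → (φ(1),φ(4)) = (1,4) ∈ E(G2) ✓
  (2,4) → (φ(2),φ(4)) = (4,5) ∈ E(G2) ✓
  (3,4) → (φ(3),φ(4)) = (2,4) ∈ E(G2) ✓
All 8 edges of G1 map to edges of G2, and |E(G1)| = |E(G2)| = 8, so φ is a bijection on edges as well as vertices. Hence G1 ≅ G2.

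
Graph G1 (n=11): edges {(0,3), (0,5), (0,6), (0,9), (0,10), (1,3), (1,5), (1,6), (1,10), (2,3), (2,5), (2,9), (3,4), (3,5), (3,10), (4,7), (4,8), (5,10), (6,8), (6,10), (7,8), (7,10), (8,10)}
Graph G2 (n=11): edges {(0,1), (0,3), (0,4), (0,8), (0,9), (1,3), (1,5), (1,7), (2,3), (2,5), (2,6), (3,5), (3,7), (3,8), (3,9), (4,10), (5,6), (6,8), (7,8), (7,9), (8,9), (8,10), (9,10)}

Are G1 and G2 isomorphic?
Yes, isomorphic

The graphs are isomorphic.
One valid mapping φ: V(G1) → V(G2): 0→0, 1→7, 2→10, 3→8, 4→6, 5→9, 6→1, 7→2, 8→5, 9→4, 10→3

Verify φ preserves adjacency — for each edge of G1, its image is an edge of G2:
  (0,3) → (φ(0),φ(3)) = (0,8) ∈ E(G2) ✓
  (0,5) → (φ(0),φ(5)) = (0,9) ∈ E(G2) ✓
  (0,6) → (φ(0),φ(6)) = (0,1) ∈ E(G2) ✓
  (0,9) → (φ(0),φ(9)) = (0,4) ∈ E(G2) ✓
  (0,10) → (φ(0),φ(10)) = (0,3) ∈ E(G2) ✓
  (1,3) → (φ(1),φ(3)) = (7,8) ∈ E(G2) ✓
  (1,5) → (φ(1),φ(5)) = (7,9) ∈ E(G2) ✓
  (1,6) → (φ(1),φ(6)) = (1,7) ∈ E(G2) ✓
  (1,10) → (φ(1),φ(10)) = (3,7) ∈ E(G2) ✓
  (2,3) → (φ(2),φ(3)) = (8,10) ∈ E(G2) ✓
  (2,5) → (φ(2),φ(5)) = (9,10) ∈ E(G2) ✓
  (2,9) → (φ(2),φ(9)) = (4,10) ∈ E(G2) ✓
  (3,4) → (φ(3),φ(4)) = (6,8) ∈ E(G2) ✓
  (3,5) → (φ(3),φ(5)) = (8,9) ∈ E(G2) ✓
  (3,10) → (φ(3),φ(10)) = (3,8) ∈ E(G2) ✓
  (4,7) → (φ(4),φ(7)) = (2,6) ∈ E(G2) ✓
  (4,8) → (φ(4),φ(8)) = (5,6) ∈ E(G2) ✓
  (5,10) → (φ(5),φ(10)) = (3,9) ∈ E(G2) ✓
  (6,8) → (φ(6),φ(8)) = (1,5) ∈ E(G2) ✓
  (6,10) → (φ(6),φ(10)) = (1,3) ∈ E(G2) ✓
  (7,8) → (φ(7),φ(8)) = (2,5) ∈ E(G2) ✓
  (7,10) → (φ(7),φ(10)) = (2,3) ∈ E(G2) ✓
  (8,10) → (φ(8),φ(10)) = (3,5) ∈ E(G2) ✓
All 23 edges of G1 map to edges of G2, and |E(G1)| = |E(G2)| = 23, so φ is a bijection on edges as well as vertices. Hence G1 ≅ G2.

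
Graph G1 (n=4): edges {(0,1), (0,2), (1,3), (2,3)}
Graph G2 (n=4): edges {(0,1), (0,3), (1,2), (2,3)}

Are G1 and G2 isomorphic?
Yes, isomorphic

The graphs are isomorphic.
One valid mapping φ: V(G1) → V(G2): 0→3, 1→0, 2→2, 3→1

Verify φ preserves adjacency — for each edge of G1, its image is an edge of G2:
  (0,1) → (φ(0),φ(1)) = (0,3) ∈ E(G2) ✓
  (0,2) → (φ(0),φ(2)) = (2,3) ∈ E(G2) ✓
  (1,3) → (φ(1),φ(3)) = (0,1) ∈ E(G2) ✓
  (2,3) → (φ(2),φ(3)) = (1,2) ∈ E(G2) ✓
All 4 edges of G1 map to edges of G2, and |E(G1)| = |E(G2)| = 4, so φ is a bijection on edges as well as vertices. Hence G1 ≅ G2.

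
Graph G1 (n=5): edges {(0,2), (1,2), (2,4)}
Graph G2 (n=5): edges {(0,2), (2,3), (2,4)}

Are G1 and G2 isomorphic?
Yes, isomorphic

The graphs are isomorphic.
One valid mapping φ: V(G1) → V(G2): 0→3, 1→4, 2→2, 3→1, 4→0

Verify φ preserves adjacency — for each edge of G1, its image is an edge of G2:
  (0,2) → (φ(0),φ(2)) = (2,3) ∈ E(G2) ✓
  (1,2) → (φ(1),φ(2)) = (2,4) ∈ E(G2) ✓
  (2,4) → (φ(2),φ(4)) = (0,2) ∈ E(G2) ✓
All 3 edges of G1 map to edges of G2, and |E(G1)| = |E(G2)| = 3, so φ is a bijection on edges as well as vertices. Hence G1 ≅ G2.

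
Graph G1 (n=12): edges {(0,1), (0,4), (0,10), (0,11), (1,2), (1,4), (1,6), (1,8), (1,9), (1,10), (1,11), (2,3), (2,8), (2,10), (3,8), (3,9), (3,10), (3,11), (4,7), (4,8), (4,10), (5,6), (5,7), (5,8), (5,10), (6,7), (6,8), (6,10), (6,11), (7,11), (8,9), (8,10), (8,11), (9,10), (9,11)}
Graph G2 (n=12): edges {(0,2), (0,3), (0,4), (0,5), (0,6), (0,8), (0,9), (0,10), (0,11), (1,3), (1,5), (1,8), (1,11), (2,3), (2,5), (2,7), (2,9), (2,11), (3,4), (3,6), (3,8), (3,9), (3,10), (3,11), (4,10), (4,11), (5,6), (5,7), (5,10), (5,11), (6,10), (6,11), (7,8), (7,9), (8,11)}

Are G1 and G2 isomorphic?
Yes, isomorphic

The graphs are isomorphic.
One valid mapping φ: V(G1) → V(G2): 0→1, 1→11, 2→4, 3→10, 4→8, 5→9, 6→2, 7→7, 8→0, 9→6, 10→3, 11→5

Verify φ preserves adjacency — for each edge of G1, its image is an edge of G2:
  (0,1) → (φ(0),φ(1)) = (1,11) ∈ E(G2) ✓
  (0,4) → (φ(0),φ(4)) = (1,8) ∈ E(G2) ✓
  (0,10) → (φ(0),φ(10)) = (1,3) ∈ E(G2) ✓
  (0,11) → (φ(0),φ(11)) = (1,5) ∈ E(G2) ✓
  (1,2) → (φ(1),φ(2)) = (4,11) ∈ E(G2) ✓
  (1,4) → (φ(1),φ(4)) = (8,11) ∈ E(G2) ✓
  (1,6) → (φ(1),φ(6)) = (2,11) ∈ E(G2) ✓
  (1,8) → (φ(1),φ(8)) = (0,11) ∈ E(G2) ✓
  (1,9) → (φ(1),φ(9)) = (6,11) ∈ E(G2) ✓
  (1,10) → (φ(1),φ(10)) = (3,11) ∈ E(G2) ✓
  (1,11) → (φ(1),φ(11)) = (5,11) ∈ E(G2) ✓
  (2,3) → (φ(2),φ(3)) = (4,10) ∈ E(G2) ✓
  (2,8) → (φ(2),φ(8)) = (0,4) ∈ E(G2) ✓
  (2,10) → (φ(2),φ(10)) = (3,4) ∈ E(G2) ✓
  (3,8) → (φ(3),φ(8)) = (0,10) ∈ E(G2) ✓
  (3,9) → (φ(3),φ(9)) = (6,10) ∈ E(G2) ✓
  (3,10) → (φ(3),φ(10)) = (3,10) ∈ E(G2) ✓
  (3,11) → (φ(3),φ(11)) = (5,10) ∈ E(G2) ✓
  (4,7) → (φ(4),φ(7)) = (7,8) ∈ E(G2) ✓
  (4,8) → (φ(4),φ(8)) = (0,8) ∈ E(G2) ✓
  (4,10) → (φ(4),φ(10)) = (3,8) ∈ E(G2) ✓
  (5,6) → (φ(5),φ(6)) = (2,9) ∈ E(G2) ✓
  (5,7) → (φ(5),φ(7)) = (7,9) ∈ E(G2) ✓
  (5,8) → (φ(5),φ(8)) = (0,9) ∈ E(G2) ✓
  (5,10) → (φ(5),φ(10)) = (3,9) ∈ E(G2) ✓
  (6,7) → (φ(6),φ(7)) = (2,7) ∈ E(G2) ✓
  (6,8) → (φ(6),φ(8)) = (0,2) ∈ E(G2) ✓
  (6,10) → (φ(6),φ(10)) = (2,3) ∈ E(G2) ✓
  (6,11) → (φ(6),φ(11)) = (2,5) ∈ E(G2) ✓
  (7,11) → (φ(7),φ(11)) = (5,7) ∈ E(G2) ✓
  (8,9) → (φ(8),φ(9)) = (0,6) ∈ E(G2) ✓
  (8,10) → (φ(8),φ(10)) = (0,3) ∈ E(G2) ✓
  (8,11) → (φ(8),φ(11)) = (0,5) ∈ E(G2) ✓
  (9,10) → (φ(9),φ(10)) = (3,6) ∈ E(G2) ✓
  (9,11) → (φ(9),φ(11)) = (5,6) ∈ E(G2) ✓
All 35 edges of G1 map to edges of G2, and |E(G1)| = |E(G2)| = 35, so φ is a bijection on edges as well as vertices. Hence G1 ≅ G2.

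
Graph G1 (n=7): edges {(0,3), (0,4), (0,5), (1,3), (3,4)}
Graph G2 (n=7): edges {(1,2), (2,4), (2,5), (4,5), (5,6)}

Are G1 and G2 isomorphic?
Yes, isomorphic

The graphs are isomorphic.
One valid mapping φ: V(G1) → V(G2): 0→5, 1→1, 2→0, 3→2, 4→4, 5→6, 6→3

Verify φ preserves adjacency — for each edge of G1, its image is an edge of G2:
  (0,3) → (φ(0),φ(3)) = (2,5) ∈ E(G2) ✓
  (0,4) → (φ(0),φ(4)) = (4,5) ∈ E(G2) ✓
  (0,5) → (φ(0),φ(5)) = (5,6) ∈ E(G2) ✓
  (1,3) → (φ(1),φ(3)) = (1,2) ∈ E(G2) ✓
  (3,4) → (φ(3),φ(4)) = (2,4) ∈ E(G2) ✓
All 5 edges of G1 map to edges of G2, and |E(G1)| = |E(G2)| = 5, so φ is a bijection on edges as well as vertices. Hence G1 ≅ G2.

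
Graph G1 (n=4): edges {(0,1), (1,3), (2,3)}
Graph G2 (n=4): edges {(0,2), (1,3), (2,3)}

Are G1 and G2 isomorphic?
Yes, isomorphic

The graphs are isomorphic.
One valid mapping φ: V(G1) → V(G2): 0→1, 1→3, 2→0, 3→2

Verify φ preserves adjacency — for each edge of G1, its image is an edge of G2:
  (0,1) → (φ(0),φ(1)) = (1,3) ∈ E(G2) ✓
  (1,3) → (φ(1),φ(3)) = (2,3) ∈ E(G2) ✓
  (2,3) → (φ(2),φ(3)) = (0,2) ∈ E(G2) ✓
All 3 edges of G1 map to edges of G2, and |E(G1)| = |E(G2)| = 3, so φ is a bijection on edges as well as vertices. Hence G1 ≅ G2.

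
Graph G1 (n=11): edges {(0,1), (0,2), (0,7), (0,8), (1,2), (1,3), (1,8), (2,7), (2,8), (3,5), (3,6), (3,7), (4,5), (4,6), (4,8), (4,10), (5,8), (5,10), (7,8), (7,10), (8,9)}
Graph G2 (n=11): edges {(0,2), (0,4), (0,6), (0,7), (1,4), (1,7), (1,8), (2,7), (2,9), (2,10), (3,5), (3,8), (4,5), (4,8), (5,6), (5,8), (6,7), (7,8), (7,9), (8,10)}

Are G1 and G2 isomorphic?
No, not isomorphic

The graphs are NOT isomorphic.

Counting triangles (3-cliques): G1 has 9, G2 has 7.
Triangle count is an isomorphism invariant, so differing triangle counts rule out isomorphism.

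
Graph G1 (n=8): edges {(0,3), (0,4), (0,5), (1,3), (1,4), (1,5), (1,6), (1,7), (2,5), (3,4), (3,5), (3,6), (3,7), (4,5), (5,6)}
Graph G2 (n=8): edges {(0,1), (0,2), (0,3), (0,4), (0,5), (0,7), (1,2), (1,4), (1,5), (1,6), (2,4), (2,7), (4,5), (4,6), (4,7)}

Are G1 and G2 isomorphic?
Yes, isomorphic

The graphs are isomorphic.
One valid mapping φ: V(G1) → V(G2): 0→7, 1→1, 2→3, 3→4, 4→2, 5→0, 6→5, 7→6

Verify φ preserves adjacency — for each edge of G1, its image is an edge of G2:
  (0,3) → (φ(0),φ(3)) = (4,7) ∈ E(G2) ✓
  (0,4) → (φ(0),φ(4)) = (2,7) ∈ E(G2) ✓
  (0,5) → (φ(0),φ(5)) = (0,7) ∈ E(G2) ✓
  (1,3) → (φ(1),φ(3)) = (1,4) ∈ E(G2) ✓
  (1,4) → (φ(1),φ(4)) = (1,2) ∈ E(G2) ✓
  (1,5) → (φ(1),φ(5)) = (0,1) ∈ E(G2) ✓
  (1,6) → (φ(1),φ(6)) = (1,5) ∈ E(G2) ✓
  (1,7) → (φ(1),φ(7)) = (1,6) ∈ E(G2) ✓
  (2,5) → (φ(2),φ(5)) = (0,3) ∈ E(G2) ✓
  (3,4) → (φ(3),φ(4)) = (2,4) ∈ E(G2) ✓
  (3,5) → (φ(3),φ(5)) = (0,4) ∈ E(G2) ✓
  (3,6) → (φ(3),φ(6)) = (4,5) ∈ E(G2) ✓
  (3,7) → (φ(3),φ(7)) = (4,6) ∈ E(G2) ✓
  (4,5) → (φ(4),φ(5)) = (0,2) ∈ E(G2) ✓
  (5,6) → (φ(5),φ(6)) = (0,5) ∈ E(G2) ✓
All 15 edges of G1 map to edges of G2, and |E(G1)| = |E(G2)| = 15, so φ is a bijection on edges as well as vertices. Hence G1 ≅ G2.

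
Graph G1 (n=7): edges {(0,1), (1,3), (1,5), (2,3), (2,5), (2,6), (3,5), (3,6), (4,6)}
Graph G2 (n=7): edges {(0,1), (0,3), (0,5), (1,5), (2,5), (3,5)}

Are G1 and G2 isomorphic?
No, not isomorphic

The graphs are NOT isomorphic.

Connected components of G1: 1 component(s) with vertex sets [[0, 1, 2, 3, 4, 5, 6]], sizes [7].
Connected components of G2: 3 component(s) with vertex sets [[4], [6], [0, 1, 2, 3, 5]], sizes [1, 1, 5].
The number of connected components (and the multiset of component sizes) is an isomorphism invariant — an isomorphism maps each component of G1 bijectively onto a component of G2. Since G1 has 1 component(s) and G2 has 3, they cannot be isomorphic.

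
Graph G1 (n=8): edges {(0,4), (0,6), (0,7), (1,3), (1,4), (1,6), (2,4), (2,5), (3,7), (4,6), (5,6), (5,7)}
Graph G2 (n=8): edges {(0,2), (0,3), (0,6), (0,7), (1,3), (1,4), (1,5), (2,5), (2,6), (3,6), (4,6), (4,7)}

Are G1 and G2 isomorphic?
Yes, isomorphic

The graphs are isomorphic.
One valid mapping φ: V(G1) → V(G2): 0→3, 1→2, 2→7, 3→5, 4→0, 5→4, 6→6, 7→1

Verify φ preserves adjacency — for each edge of G1, its image is an edge of G2:
  (0,4) → (φ(0),φ(4)) = (0,3) ∈ E(G2) ✓
  (0,6) → (φ(0),φ(6)) = (3,6) ∈ E(G2) ✓
  (0,7) → (φ(0),φ(7)) = (1,3) ∈ E(G2) ✓
  (1,3) → (φ(1),φ(3)) = (2,5) ∈ E(G2) ✓
  (1,4) → (φ(1),φ(4)) = (0,2) ∈ E(G2) ✓
  (1,6) → (φ(1),φ(6)) = (2,6) ∈ E(G2) ✓
  (2,4) → (φ(2),φ(4)) = (0,7) ∈ E(G2) ✓
  (2,5) → (φ(2),φ(5)) = (4,7) ∈ E(G2) ✓
  (3,7) → (φ(3),φ(7)) = (1,5) ∈ E(G2) ✓
  (4,6) → (φ(4),φ(6)) = (0,6) ∈ E(G2) ✓
  (5,6) → (φ(5),φ(6)) = (4,6) ∈ E(G2) ✓
  (5,7) → (φ(5),φ(7)) = (1,4) ∈ E(G2) ✓
All 12 edges of G1 map to edges of G2, and |E(G1)| = |E(G2)| = 12, so φ is a bijection on edges as well as vertices. Hence G1 ≅ G2.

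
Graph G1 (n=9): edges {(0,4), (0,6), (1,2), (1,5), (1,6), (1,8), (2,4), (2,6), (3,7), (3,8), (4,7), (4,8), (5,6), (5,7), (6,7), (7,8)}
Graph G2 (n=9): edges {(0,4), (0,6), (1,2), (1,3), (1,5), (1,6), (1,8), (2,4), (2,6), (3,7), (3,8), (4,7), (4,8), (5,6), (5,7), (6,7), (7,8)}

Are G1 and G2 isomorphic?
No, not isomorphic

The graphs are NOT isomorphic.

Counting edges: G1 has 16 edge(s); G2 has 17 edge(s).
Edge count is an isomorphism invariant (a bijection on vertices induces a bijection on edges), so differing edge counts rule out isomorphism.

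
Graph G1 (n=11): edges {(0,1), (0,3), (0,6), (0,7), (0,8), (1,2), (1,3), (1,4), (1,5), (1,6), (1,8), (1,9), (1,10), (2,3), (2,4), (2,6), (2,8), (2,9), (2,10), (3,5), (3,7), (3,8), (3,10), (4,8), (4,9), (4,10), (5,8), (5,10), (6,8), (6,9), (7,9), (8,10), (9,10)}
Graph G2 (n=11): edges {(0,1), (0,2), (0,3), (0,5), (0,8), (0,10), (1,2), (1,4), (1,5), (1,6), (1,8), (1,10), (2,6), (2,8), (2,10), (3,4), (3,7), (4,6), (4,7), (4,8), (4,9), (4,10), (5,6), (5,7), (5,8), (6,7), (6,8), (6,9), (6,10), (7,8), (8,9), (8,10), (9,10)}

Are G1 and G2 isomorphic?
Yes, isomorphic

The graphs are isomorphic.
One valid mapping φ: V(G1) → V(G2): 0→7, 1→8, 2→1, 3→4, 4→2, 5→9, 6→5, 7→3, 8→6, 9→0, 10→10

Verify φ preserves adjacency — for each edge of G1, its image is an edge of G2:
  (0,1) → (φ(0),φ(1)) = (7,8) ∈ E(G2) ✓
  (0,3) → (φ(0),φ(3)) = (4,7) ∈ E(G2) ✓
  (0,6) → (φ(0),φ(6)) = (5,7) ∈ E(G2) ✓
  (0,7) → (φ(0),φ(7)) = (3,7) ∈ E(G2) ✓
  (0,8) → (φ(0),φ(8)) = (6,7) ∈ E(G2) ✓
  (1,2) → (φ(1),φ(2)) = (1,8) ∈ E(G2) ✓
  (1,3) → (φ(1),φ(3)) = (4,8) ∈ E(G2) ✓
  (1,4) → (φ(1),φ(4)) = (2,8) ∈ E(G2) ✓
  (1,5) → (φ(1),φ(5)) = (8,9) ∈ E(G2) ✓
  (1,6) → (φ(1),φ(6)) = (5,8) ∈ E(G2) ✓
  (1,8) → (φ(1),φ(8)) = (6,8) ∈ E(G2) ✓
  (1,9) → (φ(1),φ(9)) = (0,8) ∈ E(G2) ✓
  (1,10) → (φ(1),φ(10)) = (8,10) ∈ E(G2) ✓
  (2,3) → (φ(2),φ(3)) = (1,4) ∈ E(G2) ✓
  (2,4) → (φ(2),φ(4)) = (1,2) ∈ E(G2) ✓
  (2,6) → (φ(2),φ(6)) = (1,5) ∈ E(G2) ✓
  (2,8) → (φ(2),φ(8)) = (1,6) ∈ E(G2) ✓
  (2,9) → (φ(2),φ(9)) = (0,1) ∈ E(G2) ✓
  (2,10) → (φ(2),φ(10)) = (1,10) ∈ E(G2) ✓
  (3,5) → (φ(3),φ(5)) = (4,9) ∈ E(G2) ✓
  (3,7) → (φ(3),φ(7)) = (3,4) ∈ E(G2) ✓
  (3,8) → (φ(3),φ(8)) = (4,6) ∈ E(G2) ✓
  (3,10) → (φ(3),φ(10)) = (4,10) ∈ E(G2) ✓
  (4,8) → (φ(4),φ(8)) = (2,6) ∈ E(G2) ✓
  (4,9) → (φ(4),φ(9)) = (0,2) ∈ E(G2) ✓
  (4,10) → (φ(4),φ(10)) = (2,10) ∈ E(G2) ✓
  (5,8) → (φ(5),φ(8)) = (6,9) ∈ E(G2) ✓
  (5,10) → (φ(5),φ(10)) = (9,10) ∈ E(G2) ✓
  (6,8) → (φ(6),φ(8)) = (5,6) ∈ E(G2) ✓
  (6,9) → (φ(6),φ(9)) = (0,5) ∈ E(G2) ✓
  (7,9) → (φ(7),φ(9)) = (0,3) ∈ E(G2) ✓
  (8,10) → (φ(8),φ(10)) = (6,10) ∈ E(G2) ✓
  (9,10) → (φ(9),φ(10)) = (0,10) ∈ E(G2) ✓
All 33 edges of G1 map to edges of G2, and |E(G1)| = |E(G2)| = 33, so φ is a bijection on edges as well as vertices. Hence G1 ≅ G2.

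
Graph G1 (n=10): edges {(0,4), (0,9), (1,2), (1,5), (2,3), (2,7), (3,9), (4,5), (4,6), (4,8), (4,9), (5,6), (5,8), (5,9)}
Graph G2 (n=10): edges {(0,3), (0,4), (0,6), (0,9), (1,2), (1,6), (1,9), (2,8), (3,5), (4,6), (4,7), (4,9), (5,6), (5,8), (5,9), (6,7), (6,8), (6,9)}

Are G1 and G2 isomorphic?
No, not isomorphic

The graphs are NOT isomorphic.

Degrees in G1: deg(0)=2, deg(1)=2, deg(2)=3, deg(3)=2, deg(4)=5, deg(5)=5, deg(6)=2, deg(7)=1, deg(8)=2, deg(9)=4.
Sorted degree sequence of G1: [5, 5, 4, 3, 2, 2, 2, 2, 2, 1].
Degrees in G2: deg(0)=4, deg(1)=3, deg(2)=2, deg(3)=2, deg(4)=4, deg(5)=4, deg(6)=7, deg(7)=2, deg(8)=3, deg(9)=5.
Sorted degree sequence of G2: [7, 5, 4, 4, 4, 3, 3, 2, 2, 2].
The (sorted) degree sequence is an isomorphism invariant, so since G1 and G2 have different degree sequences they cannot be isomorphic.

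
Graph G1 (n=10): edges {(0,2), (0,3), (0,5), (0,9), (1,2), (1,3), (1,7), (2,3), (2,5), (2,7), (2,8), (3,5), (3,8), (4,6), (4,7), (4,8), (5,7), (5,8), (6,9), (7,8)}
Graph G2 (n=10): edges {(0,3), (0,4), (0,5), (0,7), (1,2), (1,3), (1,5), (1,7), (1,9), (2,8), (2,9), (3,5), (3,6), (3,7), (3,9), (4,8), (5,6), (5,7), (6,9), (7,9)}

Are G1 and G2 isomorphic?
Yes, isomorphic

The graphs are isomorphic.
One valid mapping φ: V(G1) → V(G2): 0→0, 1→6, 2→3, 3→5, 4→2, 5→7, 6→8, 7→9, 8→1, 9→4

Verify φ preserves adjacency — for each edge of G1, its image is an edge of G2:
  (0,2) → (φ(0),φ(2)) = (0,3) ∈ E(G2) ✓
  (0,3) → (φ(0),φ(3)) = (0,5) ∈ E(G2) ✓
  (0,5) → (φ(0),φ(5)) = (0,7) ∈ E(G2) ✓
  (0,9) → (φ(0),φ(9)) = (0,4) ∈ E(G2) ✓
  (1,2) → (φ(1),φ(2)) = (3,6) ∈ E(G2) ✓
  (1,3) → (φ(1),φ(3)) = (5,6) ∈ E(G2) ✓
  (1,7) → (φ(1),φ(7)) = (6,9) ∈ E(G2) ✓
  (2,3) → (φ(2),φ(3)) = (3,5) ∈ E(G2) ✓
  (2,5) → (φ(2),φ(5)) = (3,7) ∈ E(G2) ✓
  (2,7) → (φ(2),φ(7)) = (3,9) ∈ E(G2) ✓
  (2,8) → (φ(2),φ(8)) = (1,3) ∈ E(G2) ✓
  (3,5) → (φ(3),φ(5)) = (5,7) ∈ E(G2) ✓
  (3,8) → (φ(3),φ(8)) = (1,5) ∈ E(G2) ✓
  (4,6) → (φ(4),φ(6)) = (2,8) ∈ E(G2) ✓
  (4,7) → (φ(4),φ(7)) = (2,9) ∈ E(G2) ✓
  (4,8) → (φ(4),φ(8)) = (1,2) ∈ E(G2) ✓
  (5,7) → (φ(5),φ(7)) = (7,9) ∈ E(G2) ✓
  (5,8) → (φ(5),φ(8)) = (1,7) ∈ E(G2) ✓
  (6,9) → (φ(6),φ(9)) = (4,8) ∈ E(G2) ✓
  (7,8) → (φ(7),φ(8)) = (1,9) ∈ E(G2) ✓
All 20 edges of G1 map to edges of G2, and |E(G1)| = |E(G2)| = 20, so φ is a bijection on edges as well as vertices. Hence G1 ≅ G2.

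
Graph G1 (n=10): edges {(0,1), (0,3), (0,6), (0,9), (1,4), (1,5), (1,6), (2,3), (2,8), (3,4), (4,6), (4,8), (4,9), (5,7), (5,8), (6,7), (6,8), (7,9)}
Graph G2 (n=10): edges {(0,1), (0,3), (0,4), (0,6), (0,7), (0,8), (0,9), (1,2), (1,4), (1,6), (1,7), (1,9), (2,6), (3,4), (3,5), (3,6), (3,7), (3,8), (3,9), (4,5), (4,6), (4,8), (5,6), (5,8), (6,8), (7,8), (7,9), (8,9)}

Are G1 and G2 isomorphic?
No, not isomorphic

The graphs are NOT isomorphic.

Counting triangles (3-cliques): G1 has 3, G2 has 32.
Triangle count is an isomorphism invariant, so differing triangle counts rule out isomorphism.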